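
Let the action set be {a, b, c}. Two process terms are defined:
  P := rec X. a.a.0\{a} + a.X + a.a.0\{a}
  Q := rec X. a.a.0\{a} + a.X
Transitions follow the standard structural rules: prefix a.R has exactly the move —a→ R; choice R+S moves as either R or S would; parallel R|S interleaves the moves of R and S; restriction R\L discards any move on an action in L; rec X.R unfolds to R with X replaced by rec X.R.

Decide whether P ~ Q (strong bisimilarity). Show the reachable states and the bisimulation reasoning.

P's transition system — 3 states:
  u0 = rec X. a.a.0\{a} + a.X + a.a.0\{a} :: -a-> u0, -a-> u1
  u1 = a.0\{a} :: -a-> u2
  u2 = 0\{a} :: ∅
Q's transition system — 3 states:
  v0 = rec X. a.a.0\{a} + a.X :: -a-> v0, -a-> v1
  v1 = a.0\{a} :: -a-> v2
  v2 = 0\{a} :: ∅
Partition-refinement fixed point:
  B0 = {u0, v0}
  B1 = {u1, v1}
  B2 = {u2, v2}
u0 ∈ B0, v0 ∈ B0 → same block

YES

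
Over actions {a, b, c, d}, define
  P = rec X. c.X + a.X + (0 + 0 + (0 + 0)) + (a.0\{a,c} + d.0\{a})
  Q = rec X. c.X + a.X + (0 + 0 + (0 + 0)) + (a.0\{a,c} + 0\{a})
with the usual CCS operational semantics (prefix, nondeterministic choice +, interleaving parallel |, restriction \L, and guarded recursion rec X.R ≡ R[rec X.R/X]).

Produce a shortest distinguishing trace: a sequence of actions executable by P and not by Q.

d

P's transition system — 3 states:
  u0 = rec X. c.X + a.X + (0 + 0 + (0 + 0)) + (a.0\{a,c} + d.0\{a}) has moves =a=> u0, =a=> u1, =c=> u0, =d=> u2
  u1 = 0\{a,c} has moves (no moves)
  u2 = 0\{a} has moves (no moves)
Q's transition system — 2 states:
  v0 = rec X. c.X + a.X + (0 + 0 + (0 + 0)) + (a.0\{a,c} + 0\{a}) has moves =a=> v0, =a=> v1, =c=> v0
  v1 = 0\{a,c} has moves (no moves)
Run σ = ⟨d⟩ on P: start {u0}
  step 1 (d): {u2}
  ✓ P
Run σ = ⟨d⟩ on Q: start {v0}
  step 1 (d): ∅  — Q cannot continue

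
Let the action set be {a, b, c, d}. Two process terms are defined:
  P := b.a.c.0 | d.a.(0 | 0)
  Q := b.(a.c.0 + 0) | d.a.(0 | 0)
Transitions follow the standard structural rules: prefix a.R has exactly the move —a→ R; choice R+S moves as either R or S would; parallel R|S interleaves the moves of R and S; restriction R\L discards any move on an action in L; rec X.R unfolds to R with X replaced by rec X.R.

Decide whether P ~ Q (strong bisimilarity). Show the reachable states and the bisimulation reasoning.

Reachable graph of P (12 states):
  p0 = b.a.c.0 | d.a.(0 | 0) has moves -b-> p1, -d-> p2
  p1 = a.c.0 | d.a.(0 | 0) has moves -a-> p3, -d-> p4
  p2 = b.a.c.0 | a.(0 | 0) has moves -a-> p5, -b-> p4
  p3 = c.0 | d.a.(0 | 0) has moves -c-> p6, -d-> p7
  p4 = a.c.0 | a.(0 | 0) has moves -a-> p7, -a-> p8
  p5 = b.a.c.0 | (0 | 0) has moves -b-> p8
  p6 = 0 | d.a.(0 | 0) has moves -d-> p9
  p7 = c.0 | a.(0 | 0) has moves -a-> p10, -c-> p9
  p8 = a.c.0 | (0 | 0) has moves -a-> p10
  p9 = 0 | a.(0 | 0) has moves -a-> p11
  p10 = c.0 | (0 | 0) has moves -c-> p11
  p11 = 0 | (0 | 0) has moves ·
Reachable graph of Q (12 states):
  q0 = b.(a.c.0 + 0) | d.a.(0 | 0) has moves -b-> q1, -d-> q2
  q1 = (a.c.0 + 0) | d.a.(0 | 0) has moves -a-> q3, -d-> q4
  q2 = b.(a.c.0 + 0) | a.(0 | 0) has moves -a-> q5, -b-> q4
  q3 = c.0 | d.a.(0 | 0) has moves -c-> q6, -d-> q7
  q4 = (a.c.0 + 0) | a.(0 | 0) has moves -a-> q7, -a-> q8
  q5 = b.(a.c.0 + 0) | (0 | 0) has moves -b-> q8
  q6 = 0 | d.a.(0 | 0) has moves -d-> q9
  q7 = c.0 | a.(0 | 0) has moves -a-> q10, -c-> q9
  q8 = (a.c.0 + 0) | (0 | 0) has moves -a-> q10
  q9 = 0 | a.(0 | 0) has moves -a-> q11
  q10 = c.0 | (0 | 0) has moves -c-> q11
  q11 = 0 | (0 | 0) has moves ·
Coarsest stable partition (strong bisimilarity classes):
  B0 = {p0, q0}
  B1 = {p2, q2}
  B2 = {p4, q4}
  B3 = {p8, q8}
  B4 = {p10, q10}
  B5 = {p11, q11}
  B6 = {p7, q7}
  B7 = {p9, q9}
  B8 = {p5, q5}
  B9 = {p1, q1}
  B10 = {p3, q3}
  B11 = {p6, q6}
p0 ∈ B0, q0 ∈ B0 → same block

P ~ Q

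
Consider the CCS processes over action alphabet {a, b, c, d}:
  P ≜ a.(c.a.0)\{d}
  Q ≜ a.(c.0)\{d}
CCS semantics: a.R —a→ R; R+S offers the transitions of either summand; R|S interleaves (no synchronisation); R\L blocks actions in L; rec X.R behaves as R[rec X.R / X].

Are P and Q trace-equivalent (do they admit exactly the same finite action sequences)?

Reachable graph of P (4 states):
  s0 = a.(c.a.0)\{d} :: =a=> s1
  s1 = (c.a.0)\{d} :: =c=> s2
  s2 = (a.0)\{d} :: =a=> s3
  s3 = 0\{d} :: deadlocked
Reachable graph of Q (3 states):
  t0 = a.(c.0)\{d} :: =a=> t1
  t1 = (c.0)\{d} :: =c=> t2
  t2 = 0\{d} :: deadlocked
Trace ⟨aca⟩ through P, begin at {s0}:
  step 1 (a): {s1}
  step 2 (c): {s2}
  step 3 (a): {s3}
  P completes σ.
Trace ⟨aca⟩ through Q, begin at {t0}:
  step 1 (a): {t1}
  step 2 (c): {t2}
  step 3 (a): no successor for Q

trace-distinct — witness ⟨aca⟩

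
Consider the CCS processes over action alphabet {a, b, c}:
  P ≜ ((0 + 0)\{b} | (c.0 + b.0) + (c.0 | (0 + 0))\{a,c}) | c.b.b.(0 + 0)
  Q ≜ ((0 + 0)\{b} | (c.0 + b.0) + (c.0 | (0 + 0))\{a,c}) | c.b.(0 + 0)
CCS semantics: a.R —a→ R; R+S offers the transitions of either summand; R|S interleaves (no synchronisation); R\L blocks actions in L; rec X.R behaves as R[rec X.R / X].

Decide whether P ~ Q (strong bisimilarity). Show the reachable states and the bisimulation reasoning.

NO

Reachable graph of P (8 states):
  m0 = ((0 + 0)\{b} | (c.0 + b.0) + (c.0 | (0 + 0))\{a,c}) | c.b.b.(0 + 0) | -b-> m1, -c-> m1, -c-> m2
  m1 = (0 + 0)\{b} | 0 | c.b.b.(0 + 0) | -c-> m3
  m2 = ((0 + 0)\{b} | (c.0 + b.0) + (c.0 | (0 + 0))\{a,c}) | b.b.(0 + 0) | -b-> m3, -b-> m4, -c-> m3
  m3 = (0 + 0)\{b} | 0 | b.b.(0 + 0) | -b-> m5
  m4 = ((0 + 0)\{b} | (c.0 + b.0) + (c.0 | (0 + 0))\{a,c}) | b.(0 + 0) | -b-> m5, -b-> m6, -c-> m5
  m5 = (0 + 0)\{b} | 0 | b.(0 + 0) | -b-> m7
  m6 = ((0 + 0)\{b} | (c.0 + b.0) + (c.0 | (0 + 0))\{a,c}) | (0 + 0) | -b-> m7, -c-> m7
  m7 = (0 + 0)\{b} | 0 | (0 + 0) | deadlocked
Reachable graph of Q (6 states):
  n0 = ((0 + 0)\{b} | (c.0 + b.0) + (c.0 | (0 + 0))\{a,c}) | c.b.(0 + 0) | -b-> n1, -c-> n1, -c-> n2
  n1 = (0 + 0)\{b} | 0 | c.b.(0 + 0) | -c-> n3
  n2 = ((0 + 0)\{b} | (c.0 + b.0) + (c.0 | (0 + 0))\{a,c}) | b.(0 + 0) | -b-> n3, -b-> n4, -c-> n3
  n3 = (0 + 0)\{b} | 0 | b.(0 + 0) | -b-> n5
  n4 = ((0 + 0)\{b} | (c.0 + b.0) + (c.0 | (0 + 0))\{a,c}) | (0 + 0) | -b-> n5, -c-> n5
  n5 = (0 + 0)\{b} | 0 | (0 + 0) | deadlocked
Partition-refinement fixed point:
  B0 = {m0}
  B1 = {m1}
  B2 = {m3}
  B3 = {m5, n3}
  B4 = {m7, n5}
  B5 = {m2}
  B6 = {m4, n2}
  B7 = {m6, n4}
  B8 = {n0}
  B9 = {n1}
m0 ∈ B0, n0 ∈ B8 → different blocks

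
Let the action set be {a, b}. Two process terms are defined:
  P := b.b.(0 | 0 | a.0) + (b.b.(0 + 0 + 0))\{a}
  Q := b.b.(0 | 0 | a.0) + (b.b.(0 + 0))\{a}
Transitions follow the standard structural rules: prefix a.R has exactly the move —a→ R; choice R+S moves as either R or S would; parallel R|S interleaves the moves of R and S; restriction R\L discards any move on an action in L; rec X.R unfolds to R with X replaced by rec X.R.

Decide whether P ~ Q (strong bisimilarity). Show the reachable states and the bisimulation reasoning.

Reachable graph of P (6 states):
  m0 = b.b.(0 | 0 | a.0) + (b.b.(0 + 0 + 0))\{a} has moves --b--▸ m1, --b--▸ m2
  m1 = (b.(0 + 0 + 0))\{a} has moves --b--▸ m3
  m2 = b.(0 | 0 | a.0) has moves --b--▸ m4
  m3 = (0 + 0 + 0)\{a} has moves stopped
  m4 = 0 | 0 | a.0 has moves --a--▸ m5
  m5 = 0 | 0 | 0 has moves stopped
Reachable graph of Q (6 states):
  n0 = b.b.(0 | 0 | a.0) + (b.b.(0 + 0))\{a} has moves --b--▸ n1, --b--▸ n2
  n1 = (b.(0 + 0))\{a} has moves --b--▸ n3
  n2 = b.(0 | 0 | a.0) has moves --b--▸ n4
  n3 = (0 + 0)\{a} has moves stopped
  n4 = 0 | 0 | a.0 has moves --a--▸ n5
  n5 = 0 | 0 | 0 has moves stopped
Coarsest stable partition (strong bisimilarity classes):
  B0 = {m0, n0}
  B1 = {m1, n1}
  B2 = {m3, m5, n3, n5}
  B3 = {m2, n2}
  B4 = {m4, n4}
m0 ∈ B0, n0 ∈ B0 → same block

YES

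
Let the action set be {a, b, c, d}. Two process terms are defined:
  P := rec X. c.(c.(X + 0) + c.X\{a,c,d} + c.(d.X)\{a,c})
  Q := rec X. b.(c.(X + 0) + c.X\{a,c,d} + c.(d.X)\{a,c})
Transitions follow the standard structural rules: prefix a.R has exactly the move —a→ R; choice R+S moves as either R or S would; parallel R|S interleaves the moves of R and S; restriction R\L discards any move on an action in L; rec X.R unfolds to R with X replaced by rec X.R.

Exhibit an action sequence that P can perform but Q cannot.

c

Reachable graph of P (6 states):
  s0 = rec X. c.(c.(X + 0) + c.X\{a,c,d} + c.(d.X)\{a,c}) ⊢ —c→ s1
  s1 = c.((rec X. c.(c.(X + 0) + c.X\{a,c,d} + c.(d.X)\{a,c})) + 0) + c.(rec X. c.(c.(X + 0) + c.X\{a,c,d} + c.(d.X)\{a,c}))\{a,c,d} + c.(d.(rec X. c.(c.(X + 0) + c.X\{a,c,d} + c.(d.X)\{a,c})))\{a,c} ⊢ —c→ s2, —c→ s3, —c→ s4
  s2 = (d.(rec X. c.(c.(X + 0) + c.X\{a,c,d} + c.(d.X)\{a,c})))\{a,c} ⊢ —d→ s5
  s3 = (rec X. c.(c.(X + 0) + c.X\{a,c,d} + c.(d.X)\{a,c})) + 0 ⊢ —c→ s1
  s4 = (rec X. c.(c.(X + 0) + c.X\{a,c,d} + c.(d.X)\{a,c}))\{a,c,d} ⊢ ·
  s5 = (rec X. c.(c.(X + 0) + c.X\{a,c,d} + c.(d.X)\{a,c}))\{a,c} ⊢ ·
Reachable graph of Q (8 states):
  t0 = rec X. b.(c.(X + 0) + c.X\{a,c,d} + c.(d.X)\{a,c}) ⊢ —b→ t1
  t1 = c.((rec X. b.(c.(X + 0) + c.X\{a,c,d} + c.(d.X)\{a,c})) + 0) + c.(rec X. b.(c.(X + 0) + c.X\{a,c,d} + c.(d.X)\{a,c}))\{a,c,d} + c.(d.(rec X. b.(c.(X + 0) + c.X\{a,c,d} + c.(d.X)\{a,c})))\{a,c} ⊢ —c→ t2, —c→ t3, —c→ t4
  t2 = (d.(rec X. b.(c.(X + 0) + c.X\{a,c,d} + c.(d.X)\{a,c})))\{a,c} ⊢ —d→ t5
  t3 = (rec X. b.(c.(X + 0) + c.X\{a,c,d} + c.(d.X)\{a,c})) + 0 ⊢ —b→ t1
  t4 = (rec X. b.(c.(X + 0) + c.X\{a,c,d} + c.(d.X)\{a,c}))\{a,c,d} ⊢ —b→ t6
  t5 = (rec X. b.(c.(X + 0) + c.X\{a,c,d} + c.(d.X)\{a,c}))\{a,c} ⊢ —b→ t7
  t6 = (c.((rec X. b.(c.(X + 0) + c.X\{a,c,d} + c.(d.X)\{a,c})) + 0) + c.(rec X. b.(c.(X + 0) + c.X\{a,c,d} + c.(d.X)\{a,c}))\{a,c,d} + c.(d.(rec X. b.(c.(X + 0) + c.X\{a,c,d} + c.(d.X)\{a,c})))\{a,c})\{a,c,d} ⊢ ·
  t7 = (c.((rec X. b.(c.(X + 0) + c.X\{a,c,d} + c.(d.X)\{a,c})) + 0) + c.(rec X. b.(c.(X + 0) + c.X\{a,c,d} + c.(d.X)\{a,c}))\{a,c,d} + c.(d.(rec X. b.(c.(X + 0) + c.X\{a,c,d} + c.(d.X)\{a,c})))\{a,c})\{a,c} ⊢ ·
Run σ = ⟨c⟩ on P: start {s0}
  [1] c ⇒ {s1}
  ✓ P
Run σ = ⟨c⟩ on Q: start {t0}
  [1] c ⇒ ∅ (Q stuck)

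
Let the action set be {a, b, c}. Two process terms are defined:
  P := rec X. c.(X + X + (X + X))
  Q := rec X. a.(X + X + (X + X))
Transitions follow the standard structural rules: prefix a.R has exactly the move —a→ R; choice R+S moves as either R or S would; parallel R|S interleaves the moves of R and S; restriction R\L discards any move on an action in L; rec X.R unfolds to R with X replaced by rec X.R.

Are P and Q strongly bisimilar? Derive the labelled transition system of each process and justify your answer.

Reachable graph of P (2 states):
  m0 = rec X. c.(X + X + (X + X)) has moves ··c··> m1
  m1 = (rec X. c.(X + X + (X + X))) + (rec X. c.(X + X + (X + X))) + ((rec X. c.(X + X + (X + X))) + (rec X. c.(X + X + (X + X)))) has moves ··c··> m1
Reachable graph of Q (2 states):
  n0 = rec X. a.(X + X + (X + X)) has moves ··a··> n1
  n1 = (rec X. a.(X + X + (X + X))) + (rec X. a.(X + X + (X + X))) + ((rec X. a.(X + X + (X + X))) + (rec X. a.(X + X + (X + X)))) has moves ··a··> n1
Partition-refinement fixed point:
  B0 = {m0, m1}
  B1 = {n0, n1}
m0 ∈ B0, n0 ∈ B1 → different blocks

P ≁ Q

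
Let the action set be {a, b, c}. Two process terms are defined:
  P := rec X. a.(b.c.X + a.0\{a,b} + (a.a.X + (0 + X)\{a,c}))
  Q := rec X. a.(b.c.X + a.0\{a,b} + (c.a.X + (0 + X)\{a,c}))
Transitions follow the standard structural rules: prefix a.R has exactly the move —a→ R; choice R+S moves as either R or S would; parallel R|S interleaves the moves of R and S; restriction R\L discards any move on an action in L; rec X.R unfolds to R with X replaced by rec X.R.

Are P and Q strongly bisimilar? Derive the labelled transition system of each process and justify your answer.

LTS(P): 5 reachable states
  p0 = rec X. a.(b.c.X + a.0\{a,b} + (a.a.X + (0 + X)\{a,c})) → —a→ p1
  p1 = b.c.(rec X. a.(b.c.X + a.0\{a,b} + (a.a.X + (0 + X)\{a,c}))) + a.0\{a,b} + (a.a.(rec X. a.(b.c.X + a.0\{a,b} + (a.a.X + (0 + X)\{a,c}))) + (0 + (rec X. a.(b.c.X + a.0\{a,b} + (a.a.X + (0 + X)\{a,c}))))\{a,c}) → —a→ p2, —a→ p3, —b→ p4
  p2 = 0\{a,b} → ∅
  p3 = a.(rec X. a.(b.c.X + a.0\{a,b} + (a.a.X + (0 + X)\{a,c}))) → —a→ p0
  p4 = c.(rec X. a.(b.c.X + a.0\{a,b} + (a.a.X + (0 + X)\{a,c}))) → —c→ p0
LTS(Q): 5 reachable states
  q0 = rec X. a.(b.c.X + a.0\{a,b} + (c.a.X + (0 + X)\{a,c})) → —a→ q1
  q1 = b.c.(rec X. a.(b.c.X + a.0\{a,b} + (c.a.X + (0 + X)\{a,c}))) + a.0\{a,b} + (c.a.(rec X. a.(b.c.X + a.0\{a,b} + (c.a.X + (0 + X)\{a,c}))) + (0 + (rec X. a.(b.c.X + a.0\{a,b} + (c.a.X + (0 + X)\{a,c}))))\{a,c}) → —a→ q2, —b→ q3, —c→ q4
  q2 = 0\{a,b} → ∅
  q3 = c.(rec X. a.(b.c.X + a.0\{a,b} + (c.a.X + (0 + X)\{a,c}))) → —c→ q0
  q4 = a.(rec X. a.(b.c.X + a.0\{a,b} + (c.a.X + (0 + X)\{a,c}))) → —a→ q0
Bisimilarity quotient blocks:
  B0 = {p0}
  B1 = {p1}
  B2 = {p4}
  B3 = {p2, q2}
  B4 = {p3}
  B5 = {q0}
  B6 = {q1}
  B7 = {q4}
  B8 = {q3}
p0 ∈ B0, q0 ∈ B5 → different blocks

P ≁ Q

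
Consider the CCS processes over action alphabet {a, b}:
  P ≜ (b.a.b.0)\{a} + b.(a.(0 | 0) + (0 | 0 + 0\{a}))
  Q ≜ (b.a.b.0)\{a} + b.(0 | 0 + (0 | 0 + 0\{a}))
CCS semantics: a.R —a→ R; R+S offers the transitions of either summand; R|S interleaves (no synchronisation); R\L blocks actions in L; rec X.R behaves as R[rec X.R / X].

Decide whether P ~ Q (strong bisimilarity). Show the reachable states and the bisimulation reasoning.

not bisimilar

P's transition system — 4 states:
  m0 = (b.a.b.0)\{a} + b.(a.(0 | 0) + (0 | 0 + 0\{a})) has moves ··b··> m1, ··b··> m2
  m1 = (a.b.0)\{a} has moves ·
  m2 = a.(0 | 0) + (0 | 0 + 0\{a}) has moves ··a··> m3
  m3 = 0 | 0 has moves ·
Q's transition system — 3 states:
  n0 = (b.a.b.0)\{a} + b.(0 | 0 + (0 | 0 + 0\{a})) has moves ··b··> n1, ··b··> n2
  n1 = (a.b.0)\{a} has moves ·
  n2 = 0 | 0 + (0 | 0 + 0\{a}) has moves ·
Bisimilarity quotient blocks:
  B0 = {m0}
  B1 = {m2}
  B2 = {m1, m3, n1, n2}
  B3 = {n0}
m0 ∈ B0, n0 ∈ B3 → different blocks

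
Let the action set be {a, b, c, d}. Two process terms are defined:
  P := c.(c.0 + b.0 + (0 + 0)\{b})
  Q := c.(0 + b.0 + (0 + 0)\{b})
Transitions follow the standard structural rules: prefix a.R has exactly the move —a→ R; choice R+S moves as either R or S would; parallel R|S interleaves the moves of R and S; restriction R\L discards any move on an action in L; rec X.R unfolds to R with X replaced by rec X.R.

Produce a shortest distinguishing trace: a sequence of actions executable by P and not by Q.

cc

LTS(P): 3 reachable states
  p0 = c.(c.0 + b.0 + (0 + 0)\{b}) | --c--▸ p1
  p1 = c.0 + b.0 + (0 + 0)\{b} | --b--▸ p2, --c--▸ p2
  p2 = 0 | (no moves)
LTS(Q): 3 reachable states
  q0 = c.(0 + b.0 + (0 + 0)\{b}) | --c--▸ q1
  q1 = 0 + b.0 + (0 + 0)\{b} | --b--▸ q2
  q2 = 0 | (no moves)
Trace ⟨cc⟩ through P, begin at {p0}:
  after c @ step 1: {p1}
  after c @ step 2: {p2}
  P completes σ.
Trace ⟨cc⟩ through Q, begin at {q0}:
  after c @ step 1: {q1}
  after c @ step 2: ∅ (Q stuck)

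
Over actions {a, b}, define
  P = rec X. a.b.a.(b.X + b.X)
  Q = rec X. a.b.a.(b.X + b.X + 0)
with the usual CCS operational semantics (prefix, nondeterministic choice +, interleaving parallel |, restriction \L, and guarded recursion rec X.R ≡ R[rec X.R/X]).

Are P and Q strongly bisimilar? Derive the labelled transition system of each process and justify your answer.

YES

LTS(P): 4 reachable states
  u0 = rec X. a.b.a.(b.X + b.X) :: =a=> u1
  u1 = b.a.(b.(rec X. a.b.a.(b.X + b.X)) + b.(rec X. a.b.a.(b.X + b.X))) :: =b=> u2
  u2 = a.(b.(rec X. a.b.a.(b.X + b.X)) + b.(rec X. a.b.a.(b.X + b.X))) :: =a=> u3
  u3 = b.(rec X. a.b.a.(b.X + b.X)) + b.(rec X. a.b.a.(b.X + b.X)) :: =b=> u0
LTS(Q): 4 reachable states
  v0 = rec X. a.b.a.(b.X + b.X + 0) :: =a=> v1
  v1 = b.a.(b.(rec X. a.b.a.(b.X + b.X + 0)) + b.(rec X. a.b.a.(b.X + b.X + 0)) + 0) :: =b=> v2
  v2 = a.(b.(rec X. a.b.a.(b.X + b.X + 0)) + b.(rec X. a.b.a.(b.X + b.X + 0)) + 0) :: =a=> v3
  v3 = b.(rec X. a.b.a.(b.X + b.X + 0)) + b.(rec X. a.b.a.(b.X + b.X + 0)) + 0 :: =b=> v0
Partition-refinement fixed point:
  B0 = {u0, u2, v0, v2}
  B1 = {u1, u3, v1, v3}
u0 ∈ B0, v0 ∈ B0 → same block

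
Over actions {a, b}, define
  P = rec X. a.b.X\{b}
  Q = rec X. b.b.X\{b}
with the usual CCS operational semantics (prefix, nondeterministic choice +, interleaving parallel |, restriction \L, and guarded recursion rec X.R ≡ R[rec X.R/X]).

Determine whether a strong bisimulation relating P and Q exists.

not bisimilar

P's transition system — 4 states:
  p0 = rec X. a.b.X\{b} :: --a--▸ p1
  p1 = b.(rec X. a.b.X\{b})\{b} :: --b--▸ p2
  p2 = (rec X. a.b.X\{b})\{b} :: --a--▸ p3
  p3 = (b.(rec X. a.b.X\{b})\{b})\{b} :: (no moves)
Q's transition system — 3 states:
  q0 = rec X. b.b.X\{b} :: --b--▸ q1
  q1 = b.(rec X. b.b.X\{b})\{b} :: --b--▸ q2
  q2 = (rec X. b.b.X\{b})\{b} :: (no moves)
Coarsest stable partition (strong bisimilarity classes):
  B0 = {p0}
  B1 = {p1}
  B2 = {p2}
  B3 = {p3, q2}
  B4 = {q0}
  B5 = {q1}
p0 ∈ B0, q0 ∈ B4 → different blocks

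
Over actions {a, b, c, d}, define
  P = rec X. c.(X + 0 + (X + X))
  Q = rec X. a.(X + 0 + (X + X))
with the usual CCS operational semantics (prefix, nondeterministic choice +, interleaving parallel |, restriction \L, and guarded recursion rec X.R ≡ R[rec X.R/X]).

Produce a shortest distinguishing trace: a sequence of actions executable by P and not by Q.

c

LTS(P): 2 reachable states
  s0 = rec X. c.(X + 0 + (X + X)) :: ··c··> s1
  s1 = (rec X. c.(X + 0 + (X + X))) + 0 + ((rec X. c.(X + 0 + (X + X))) + (rec X. c.(X + 0 + (X + X)))) :: ··c··> s1
LTS(Q): 2 reachable states
  t0 = rec X. a.(X + 0 + (X + X)) :: ··a··> t1
  t1 = (rec X. a.(X + 0 + (X + X))) + 0 + ((rec X. a.(X + 0 + (X + X))) + (rec X. a.(X + 0 + (X + X)))) :: ··a··> t1
Run σ = ⟨c⟩ on P: start {s0}
  after c @ step 1: {s1}
  P completes σ.
Run σ = ⟨c⟩ on Q: start {t0}
  after c @ step 1: ∅  — Q cannot continue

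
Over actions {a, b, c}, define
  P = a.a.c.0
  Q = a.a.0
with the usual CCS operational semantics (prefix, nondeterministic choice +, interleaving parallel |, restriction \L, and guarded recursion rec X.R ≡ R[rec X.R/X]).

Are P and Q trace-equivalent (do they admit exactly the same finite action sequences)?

trace-distinct — witness ⟨aac⟩

P's transition system — 4 states:
  u0 = a.a.c.0 ⊢ --a--▸ u1
  u1 = a.c.0 ⊢ --a--▸ u2
  u2 = c.0 ⊢ --c--▸ u3
  u3 = 0 ⊢ stopped
Q's transition system — 3 states:
  v0 = a.a.0 ⊢ --a--▸ v1
  v1 = a.0 ⊢ --a--▸ v2
  v2 = 0 ⊢ stopped
Executing aac from P (initial set {u0}):
  [1] a ⇒ {u1}
  [2] a ⇒ {u2}
  [3] c ⇒ {u3}
  P completes σ.
Executing aac from Q (initial set {v0}):
  [1] a ⇒ {v1}
  [2] a ⇒ {v2}
  [3] c ⇒ no successor for Q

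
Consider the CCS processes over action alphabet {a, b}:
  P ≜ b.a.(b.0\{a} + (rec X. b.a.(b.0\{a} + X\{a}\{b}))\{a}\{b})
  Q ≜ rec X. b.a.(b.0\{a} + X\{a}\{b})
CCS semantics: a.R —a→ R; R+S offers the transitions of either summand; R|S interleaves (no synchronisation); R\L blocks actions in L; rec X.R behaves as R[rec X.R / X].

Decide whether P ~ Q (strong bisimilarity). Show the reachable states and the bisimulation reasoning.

Reachable graph of P (4 states):
  m0 = b.a.(b.0\{a} + (rec X. b.a.(b.0\{a} + X\{a}\{b}))\{a}\{b}) → —b→ m1
  m1 = a.(b.0\{a} + (rec X. b.a.(b.0\{a} + X\{a}\{b}))\{a}\{b}) → —a→ m2
  m2 = b.0\{a} + (rec X. b.a.(b.0\{a} + X\{a}\{b}))\{a}\{b} → —b→ m3
  m3 = 0\{a} → ∅
Reachable graph of Q (4 states):
  n0 = rec X. b.a.(b.0\{a} + X\{a}\{b}) → —b→ n1
  n1 = a.(b.0\{a} + (rec X. b.a.(b.0\{a} + X\{a}\{b}))\{a}\{b}) → —a→ n2
  n2 = b.0\{a} + (rec X. b.a.(b.0\{a} + X\{a}\{b}))\{a}\{b} → —b→ n3
  n3 = 0\{a} → ∅
Coarsest stable partition (strong bisimilarity classes):
  B0 = {m0, n0}
  B1 = {m1, n1}
  B2 = {m2, n2}
  B3 = {m3, n3}
m0 ∈ B0, n0 ∈ B0 → same block

YES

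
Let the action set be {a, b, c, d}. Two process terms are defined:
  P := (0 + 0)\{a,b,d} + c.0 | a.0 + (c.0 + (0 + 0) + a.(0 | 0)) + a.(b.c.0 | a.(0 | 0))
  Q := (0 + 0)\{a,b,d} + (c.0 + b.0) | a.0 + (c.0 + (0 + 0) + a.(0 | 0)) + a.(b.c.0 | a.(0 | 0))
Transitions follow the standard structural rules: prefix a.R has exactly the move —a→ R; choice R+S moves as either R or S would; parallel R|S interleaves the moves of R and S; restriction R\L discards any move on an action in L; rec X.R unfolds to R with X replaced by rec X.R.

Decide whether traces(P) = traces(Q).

P's transition system — 11 states:
  s0 = (0 + 0)\{a,b,d} + c.0 | a.0 + (c.0 + (0 + 0) + a.(0 | 0)) + a.(b.c.0 | a.(0 | 0)) has moves =a=> s1, =a=> s2, =a=> s3, =c=> s4, =c=> s5
  s1 = 0 | 0 has moves stopped
  s2 = b.c.0 | a.(0 | 0) has moves =a=> s6, =b=> s7
  s3 = c.0 | 0 has moves =c=> s1
  s4 = 0 has moves stopped
  s5 = 0 | a.0 has moves =a=> s1
  s6 = b.c.0 | (0 | 0) has moves =b=> s8
  s7 = c.0 | a.(0 | 0) has moves =a=> s8, =c=> s9
  s8 = c.0 | (0 | 0) has moves =c=> s10
  s9 = 0 | a.(0 | 0) has moves =a=> s10
  s10 = 0 | (0 | 0) has moves stopped
Q's transition system — 11 states:
  t0 = (0 + 0)\{a,b,d} + (c.0 + b.0) | a.0 + (c.0 + (0 + 0) + a.(0 | 0)) + a.(b.c.0 | a.(0 | 0)) has moves =a=> t1, =a=> t2, =a=> t3, =b=> t4, =c=> t4, =c=> t5
  t1 = (c.0 + b.0) | 0 has moves =b=> t2, =c=> t2
  t2 = 0 | 0 has moves stopped
  t3 = b.c.0 | a.(0 | 0) has moves =a=> t6, =b=> t7
  t4 = 0 | a.0 has moves =a=> t2
  t5 = 0 has moves stopped
  t6 = b.c.0 | (0 | 0) has moves =b=> t8
  t7 = c.0 | a.(0 | 0) has moves =a=> t8, =c=> t9
  t8 = c.0 | (0 | 0) has moves =c=> t10
  t9 = 0 | a.(0 | 0) has moves =a=> t10
  t10 = 0 | (0 | 0) has moves stopped
Trace ⟨b⟩ through Q, begin at {t0}:
  after b @ step 1: {t4}
  Q completes σ.
Trace ⟨b⟩ through P, begin at {s0}:
  after b @ step 1: no successor for P

NO — witness ⟨b⟩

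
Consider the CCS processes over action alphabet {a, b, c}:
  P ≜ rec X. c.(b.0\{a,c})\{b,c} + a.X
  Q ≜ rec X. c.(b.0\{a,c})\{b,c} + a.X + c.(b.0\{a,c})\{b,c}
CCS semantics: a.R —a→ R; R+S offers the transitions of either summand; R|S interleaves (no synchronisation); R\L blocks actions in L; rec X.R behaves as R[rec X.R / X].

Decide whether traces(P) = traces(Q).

LTS(P): 2 reachable states
  s0 = rec X. c.(b.0\{a,c})\{b,c} + a.X :: =a=> s0, =c=> s1
  s1 = (b.0\{a,c})\{b,c} :: deadlocked
LTS(Q): 2 reachable states
  t0 = rec X. c.(b.0\{a,c})\{b,c} + a.X + c.(b.0\{a,c})\{b,c} :: =a=> t0, =c=> t1
  t1 = (b.0\{a,c})\{b,c} :: deadlocked
Bisimilarity quotient blocks:
  B0 = {s0, t0}
  B1 = {s1, t1}
s0 ∈ B0, t0 ∈ B0 → same block
Bisimilar ⇒ trace-equivalent.

traces(P) = traces(Q)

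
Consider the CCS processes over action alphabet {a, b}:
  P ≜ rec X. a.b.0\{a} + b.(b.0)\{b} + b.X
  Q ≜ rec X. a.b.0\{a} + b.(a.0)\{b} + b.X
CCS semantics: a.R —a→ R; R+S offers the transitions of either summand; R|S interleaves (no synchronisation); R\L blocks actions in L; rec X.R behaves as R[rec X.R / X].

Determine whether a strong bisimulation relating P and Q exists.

not bisimilar

Reachable graph of P (4 states):
  m0 = rec X. a.b.0\{a} + b.(b.0)\{b} + b.X has moves --a--▸ m1, --b--▸ m0, --b--▸ m2
  m1 = b.0\{a} has moves --b--▸ m3
  m2 = (b.0)\{b} has moves ·
  m3 = 0\{a} has moves ·
Reachable graph of Q (5 states):
  n0 = rec X. a.b.0\{a} + b.(a.0)\{b} + b.X has moves --a--▸ n1, --b--▸ n0, --b--▸ n2
  n1 = b.0\{a} has moves --b--▸ n3
  n2 = (a.0)\{b} has moves --a--▸ n4
  n3 = 0\{a} has moves ·
  n4 = 0\{b} has moves ·
Coarsest stable partition (strong bisimilarity classes):
  B0 = {m0}
  B1 = {m1, n1}
  B2 = {m2, m3, n3, n4}
  B3 = {n0}
  B4 = {n2}
m0 ∈ B0, n0 ∈ B3 → different blocks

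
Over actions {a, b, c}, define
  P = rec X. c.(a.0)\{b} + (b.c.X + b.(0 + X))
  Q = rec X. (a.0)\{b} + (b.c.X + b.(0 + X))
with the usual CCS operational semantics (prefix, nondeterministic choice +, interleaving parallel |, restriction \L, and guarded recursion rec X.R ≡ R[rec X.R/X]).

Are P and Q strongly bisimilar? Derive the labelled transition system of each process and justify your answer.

P's transition system — 5 states:
  m0 = rec X. c.(a.0)\{b} + (b.c.X + b.(0 + X)) | -b-> m1, -b-> m2, -c-> m3
  m1 = 0 + (rec X. c.(a.0)\{b} + (b.c.X + b.(0 + X))) | -b-> m1, -b-> m2, -c-> m3
  m2 = c.(rec X. c.(a.0)\{b} + (b.c.X + b.(0 + X))) | -c-> m0
  m3 = (a.0)\{b} | -a-> m4
  m4 = 0\{b} | stopped
Q's transition system — 4 states:
  n0 = rec X. (a.0)\{b} + (b.c.X + b.(0 + X)) | -a-> n1, -b-> n2, -b-> n3
  n1 = 0\{b} | stopped
  n2 = 0 + (rec X. (a.0)\{b} + (b.c.X + b.(0 + X))) | -a-> n1, -b-> n2, -b-> n3
  n3 = c.(rec X. (a.0)\{b} + (b.c.X + b.(0 + X))) | -c-> n0
Bisimilarity quotient blocks:
  B0 = {m0, m1}
  B1 = {m2}
  B2 = {m3}
  B3 = {m4, n1}
  B4 = {n0, n2}
  B5 = {n3}
m0 ∈ B0, n0 ∈ B4 → different blocks

NO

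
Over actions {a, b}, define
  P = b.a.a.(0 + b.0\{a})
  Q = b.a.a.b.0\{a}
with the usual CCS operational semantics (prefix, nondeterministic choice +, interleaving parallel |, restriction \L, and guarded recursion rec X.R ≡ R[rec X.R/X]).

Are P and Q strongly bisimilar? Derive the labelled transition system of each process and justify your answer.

bisimilar

Reachable graph of P (5 states):
  p0 = b.a.a.(0 + b.0\{a}) | ··b··> p1
  p1 = a.a.(0 + b.0\{a}) | ··a··> p2
  p2 = a.(0 + b.0\{a}) | ··a··> p3
  p3 = 0 + b.0\{a} | ··b··> p4
  p4 = 0\{a} | ∅
Reachable graph of Q (5 states):
  q0 = b.a.a.b.0\{a} | ··b··> q1
  q1 = a.a.b.0\{a} | ··a··> q2
  q2 = a.b.0\{a} | ··a··> q3
  q3 = b.0\{a} | ··b··> q4
  q4 = 0\{a} | ∅
Coarsest stable partition (strong bisimilarity classes):
  B0 = {p0, q0}
  B1 = {p1, q1}
  B2 = {p2, q2}
  B3 = {p3, q3}
  B4 = {p4, q4}
p0 ∈ B0, q0 ∈ B0 → same block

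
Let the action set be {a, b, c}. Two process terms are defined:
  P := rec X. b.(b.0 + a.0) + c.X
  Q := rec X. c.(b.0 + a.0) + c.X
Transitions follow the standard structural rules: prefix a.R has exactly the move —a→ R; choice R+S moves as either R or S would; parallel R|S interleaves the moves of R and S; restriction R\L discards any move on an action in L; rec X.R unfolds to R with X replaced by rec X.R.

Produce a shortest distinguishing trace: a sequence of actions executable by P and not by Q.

b

P's transition system — 3 states:
  p0 = rec X. b.(b.0 + a.0) + c.X :: ··b··> p1, ··c··> p0
  p1 = b.0 + a.0 :: ··a··> p2, ··b··> p2
  p2 = 0 :: ∅
Q's transition system — 3 states:
  q0 = rec X. c.(b.0 + a.0) + c.X :: ··c··> q0, ··c··> q1
  q1 = b.0 + a.0 :: ··a··> q2, ··b··> q2
  q2 = 0 :: ∅
Run σ = ⟨b⟩ on P: start {p0}
  after b @ step 1: {p1}
  P completes σ.
Run σ = ⟨b⟩ on Q: start {q0}
  after b @ step 1: ∅ (Q stuck)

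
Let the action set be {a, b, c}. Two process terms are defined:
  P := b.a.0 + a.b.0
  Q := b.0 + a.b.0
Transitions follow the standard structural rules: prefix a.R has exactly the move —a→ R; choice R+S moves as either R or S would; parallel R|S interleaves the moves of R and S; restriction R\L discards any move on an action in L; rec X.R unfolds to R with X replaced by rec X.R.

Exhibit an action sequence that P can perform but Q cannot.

ba

LTS(P): 4 reachable states
  m0 = b.a.0 + a.b.0 → =a=> m1, =b=> m2
  m1 = b.0 → =b=> m3
  m2 = a.0 → =a=> m3
  m3 = 0 → deadlocked
LTS(Q): 3 reachable states
  n0 = b.0 + a.b.0 → =a=> n1, =b=> n2
  n1 = b.0 → =b=> n2
  n2 = 0 → deadlocked
Executing ba from P (initial set {m0}):
  [1] b ⇒ {m2}
  [2] a ⇒ {m3}
  — P admits the full trace.
Executing ba from Q (initial set {n0}):
  [1] b ⇒ {n2}
  [2] a ⇒ ∅ (Q stuck)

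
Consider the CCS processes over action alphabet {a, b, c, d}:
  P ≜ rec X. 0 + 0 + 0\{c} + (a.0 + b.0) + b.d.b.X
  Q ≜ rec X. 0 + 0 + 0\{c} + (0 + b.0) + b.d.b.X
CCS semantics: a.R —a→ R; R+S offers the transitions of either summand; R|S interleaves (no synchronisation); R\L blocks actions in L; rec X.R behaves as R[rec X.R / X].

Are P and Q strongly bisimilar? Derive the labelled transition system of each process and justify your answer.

LTS(P): 4 reachable states
  m0 = rec X. 0 + 0 + 0\{c} + (a.0 + b.0) + b.d.b.X ⊢ -a-> m1, -b-> m1, -b-> m2
  m1 = 0 ⊢ stopped
  m2 = d.b.(rec X. 0 + 0 + 0\{c} + (a.0 + b.0) + b.d.b.X) ⊢ -d-> m3
  m3 = b.(rec X. 0 + 0 + 0\{c} + (a.0 + b.0) + b.d.b.X) ⊢ -b-> m0
LTS(Q): 4 reachable states
  n0 = rec X. 0 + 0 + 0\{c} + (0 + b.0) + b.d.b.X ⊢ -b-> n1, -b-> n2
  n1 = 0 ⊢ stopped
  n2 = d.b.(rec X. 0 + 0 + 0\{c} + (0 + b.0) + b.d.b.X) ⊢ -d-> n3
  n3 = b.(rec X. 0 + 0 + 0\{c} + (0 + b.0) + b.d.b.X) ⊢ -b-> n0
Bisimilarity quotient blocks:
  B0 = {m0}
  B1 = {m1, n1}
  B2 = {m2}
  B3 = {m3}
  B4 = {n0}
  B5 = {n2}
  B6 = {n3}
m0 ∈ B0, n0 ∈ B4 → different blocks

P ≁ Q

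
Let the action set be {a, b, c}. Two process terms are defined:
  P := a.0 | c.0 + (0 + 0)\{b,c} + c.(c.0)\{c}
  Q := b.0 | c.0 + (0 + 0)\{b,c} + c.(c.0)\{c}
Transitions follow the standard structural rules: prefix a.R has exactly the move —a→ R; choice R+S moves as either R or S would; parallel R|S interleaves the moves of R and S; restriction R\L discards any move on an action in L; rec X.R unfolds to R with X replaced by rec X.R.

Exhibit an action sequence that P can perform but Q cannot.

P's transition system — 5 states:
  u0 = a.0 | c.0 + (0 + 0)\{b,c} + c.(c.0)\{c} → —a→ u1, —c→ u2, —c→ u3
  u1 = 0 | c.0 → —c→ u4
  u2 = (c.0)\{c} → ∅
  u3 = a.0 | 0 → —a→ u4
  u4 = 0 | 0 → ∅
Q's transition system — 5 states:
  v0 = b.0 | c.0 + (0 + 0)\{b,c} + c.(c.0)\{c} → —b→ v1, —c→ v2, —c→ v3
  v1 = 0 | c.0 → —c→ v4
  v2 = (c.0)\{c} → ∅
  v3 = b.0 | 0 → —b→ v4
  v4 = 0 | 0 → ∅
Run σ = ⟨a⟩ on P: start {u0}
  after a @ step 1: {u1}
  — P admits the full trace.
Run σ = ⟨a⟩ on Q: start {v0}
  after a @ step 1: no successor for Q

a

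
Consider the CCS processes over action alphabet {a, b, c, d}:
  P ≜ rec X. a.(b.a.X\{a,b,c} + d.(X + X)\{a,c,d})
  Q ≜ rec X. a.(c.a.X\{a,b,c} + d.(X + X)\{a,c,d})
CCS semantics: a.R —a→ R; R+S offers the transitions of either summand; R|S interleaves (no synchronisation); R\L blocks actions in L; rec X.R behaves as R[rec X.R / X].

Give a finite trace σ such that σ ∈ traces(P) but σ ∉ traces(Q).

ab

P's transition system — 5 states:
  u0 = rec X. a.(b.a.X\{a,b,c} + d.(X + X)\{a,c,d}) | —a→ u1
  u1 = b.a.(rec X. a.(b.a.X\{a,b,c} + d.(X + X)\{a,c,d}))\{a,b,c} + d.((rec X. a.(b.a.X\{a,b,c} + d.(X + X)\{a,c,d})) + (rec X. a.(b.a.X\{a,b,c} + d.(X + X)\{a,c,d})))\{a,c,d} | —b→ u2, —d→ u3
  u2 = a.(rec X. a.(b.a.X\{a,b,c} + d.(X + X)\{a,c,d}))\{a,b,c} | —a→ u4
  u3 = ((rec X. a.(b.a.X\{a,b,c} + d.(X + X)\{a,c,d})) + (rec X. a.(b.a.X\{a,b,c} + d.(X + X)\{a,c,d})))\{a,c,d} | ·
  u4 = (rec X. a.(b.a.X\{a,b,c} + d.(X + X)\{a,c,d}))\{a,b,c} | ·
Q's transition system — 5 states:
  v0 = rec X. a.(c.a.X\{a,b,c} + d.(X + X)\{a,c,d}) | —a→ v1
  v1 = c.a.(rec X. a.(c.a.X\{a,b,c} + d.(X + X)\{a,c,d}))\{a,b,c} + d.((rec X. a.(c.a.X\{a,b,c} + d.(X + X)\{a,c,d})) + (rec X. a.(c.a.X\{a,b,c} + d.(X + X)\{a,c,d})))\{a,c,d} | —c→ v2, —d→ v3
  v2 = a.(rec X. a.(c.a.X\{a,b,c} + d.(X + X)\{a,c,d}))\{a,b,c} | —a→ v4
  v3 = ((rec X. a.(c.a.X\{a,b,c} + d.(X + X)\{a,c,d})) + (rec X. a.(c.a.X\{a,b,c} + d.(X + X)\{a,c,d})))\{a,c,d} | ·
  v4 = (rec X. a.(c.a.X\{a,b,c} + d.(X + X)\{a,c,d}))\{a,b,c} | ·
Run σ = ⟨ab⟩ on P: start {u0}
  after a @ step 1: {u1}
  after b @ step 2: {u2}
  ✓ P
Run σ = ⟨ab⟩ on Q: start {v0}
  after a @ step 1: {v1}
  after b @ step 2: ∅  — Q cannot continue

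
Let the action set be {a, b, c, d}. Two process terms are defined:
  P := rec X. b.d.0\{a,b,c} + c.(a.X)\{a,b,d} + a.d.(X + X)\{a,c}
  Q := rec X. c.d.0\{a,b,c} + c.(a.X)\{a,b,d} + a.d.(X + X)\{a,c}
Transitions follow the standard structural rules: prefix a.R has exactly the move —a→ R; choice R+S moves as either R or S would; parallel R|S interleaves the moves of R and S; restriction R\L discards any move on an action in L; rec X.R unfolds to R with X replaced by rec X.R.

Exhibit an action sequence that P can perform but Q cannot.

b

LTS(P): 8 reachable states
  p0 = rec X. b.d.0\{a,b,c} + c.(a.X)\{a,b,d} + a.d.(X + X)\{a,c} → —a→ p1, —b→ p2, —c→ p3
  p1 = d.((rec X. b.d.0\{a,b,c} + c.(a.X)\{a,b,d} + a.d.(X + X)\{a,c}) + (rec X. b.d.0\{a,b,c} + c.(a.X)\{a,b,d} + a.d.(X + X)\{a,c}))\{a,c} → —d→ p4
  p2 = d.0\{a,b,c} → —d→ p5
  p3 = (a.(rec X. b.d.0\{a,b,c} + c.(a.X)\{a,b,d} + a.d.(X + X)\{a,c}))\{a,b,d} → (no moves)
  p4 = ((rec X. b.d.0\{a,b,c} + c.(a.X)\{a,b,d} + a.d.(X + X)\{a,c}) + (rec X. b.d.0\{a,b,c} + c.(a.X)\{a,b,d} + a.d.(X + X)\{a,c}))\{a,c} → —b→ p6
  p5 = 0\{a,b,c} → (no moves)
  p6 = (d.0\{a,b,c})\{a,c} → —d→ p7
  p7 = 0\{a,b,c}\{a,c} → (no moves)
LTS(Q): 6 reachable states
  q0 = rec X. c.d.0\{a,b,c} + c.(a.X)\{a,b,d} + a.d.(X + X)\{a,c} → —a→ q1, —c→ q2, —c→ q3
  q1 = d.((rec X. c.d.0\{a,b,c} + c.(a.X)\{a,b,d} + a.d.(X + X)\{a,c}) + (rec X. c.d.0\{a,b,c} + c.(a.X)\{a,b,d} + a.d.(X + X)\{a,c}))\{a,c} → —d→ q4
  q2 = (a.(rec X. c.d.0\{a,b,c} + c.(a.X)\{a,b,d} + a.d.(X + X)\{a,c}))\{a,b,d} → (no moves)
  q3 = d.0\{a,b,c} → —d→ q5
  q4 = ((rec X. c.d.0\{a,b,c} + c.(a.X)\{a,b,d} + a.d.(X + X)\{a,c}) + (rec X. c.d.0\{a,b,c} + c.(a.X)\{a,b,d} + a.d.(X + X)\{a,c}))\{a,c} → (no moves)
  q5 = 0\{a,b,c} → (no moves)
Run σ = ⟨b⟩ on P: start {p0}
  [1] b ⇒ {p2}
  — P admits the full trace.
Run σ = ⟨b⟩ on Q: start {q0}
  [1] b ⇒ ∅ (Q stuck)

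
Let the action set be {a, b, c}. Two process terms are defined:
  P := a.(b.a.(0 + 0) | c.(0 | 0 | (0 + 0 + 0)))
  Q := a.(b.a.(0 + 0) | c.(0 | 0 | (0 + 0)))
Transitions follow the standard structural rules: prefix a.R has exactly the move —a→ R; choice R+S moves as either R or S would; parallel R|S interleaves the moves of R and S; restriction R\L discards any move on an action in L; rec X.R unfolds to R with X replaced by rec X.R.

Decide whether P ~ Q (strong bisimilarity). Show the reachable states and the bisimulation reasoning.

P's transition system — 7 states:
  m0 = a.(b.a.(0 + 0) | c.(0 | 0 | (0 + 0 + 0))) :: —a→ m1
  m1 = b.a.(0 + 0) | c.(0 | 0 | (0 + 0 + 0)) :: —b→ m2, —c→ m3
  m2 = a.(0 + 0) | c.(0 | 0 | (0 + 0 + 0)) :: —a→ m4, —c→ m5
  m3 = b.a.(0 + 0) | (0 | 0 | (0 + 0 + 0)) :: —b→ m5
  m4 = (0 + 0) | c.(0 | 0 | (0 + 0 + 0)) :: —c→ m6
  m5 = a.(0 + 0) | (0 | 0 | (0 + 0 + 0)) :: —a→ m6
  m6 = (0 + 0) | (0 | 0 | (0 + 0 + 0)) :: deadlocked
Q's transition system — 7 states:
  n0 = a.(b.a.(0 + 0) | c.(0 | 0 | (0 + 0))) :: —a→ n1
  n1 = b.a.(0 + 0) | c.(0 | 0 | (0 + 0)) :: —b→ n2, —c→ n3
  n2 = a.(0 + 0) | c.(0 | 0 | (0 + 0)) :: —a→ n4, —c→ n5
  n3 = b.a.(0 + 0) | (0 | 0 | (0 + 0)) :: —b→ n5
  n4 = (0 + 0) | c.(0 | 0 | (0 + 0)) :: —c→ n6
  n5 = a.(0 + 0) | (0 | 0 | (0 + 0)) :: —a→ n6
  n6 = (0 + 0) | (0 | 0 | (0 + 0)) :: deadlocked
Coarsest stable partition (strong bisimilarity classes):
  B0 = {m0, n0}
  B1 = {m1, n1}
  B2 = {m2, n2}
  B3 = {m5, n5}
  B4 = {m6, n6}
  B5 = {m4, n4}
  B6 = {m3, n3}
m0 ∈ B0, n0 ∈ B0 → same block

YES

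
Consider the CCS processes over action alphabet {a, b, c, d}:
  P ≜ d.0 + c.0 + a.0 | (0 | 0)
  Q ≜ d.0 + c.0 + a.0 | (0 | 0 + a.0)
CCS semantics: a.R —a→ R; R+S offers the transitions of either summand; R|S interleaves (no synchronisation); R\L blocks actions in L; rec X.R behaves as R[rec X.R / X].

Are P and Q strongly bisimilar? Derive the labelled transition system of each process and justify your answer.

Reachable graph of P (3 states):
  u0 = d.0 + c.0 + a.0 | (0 | 0) has moves =a=> u1, =c=> u2, =d=> u2
  u1 = 0 | (0 | 0) has moves ·
  u2 = 0 has moves ·
Reachable graph of Q (5 states):
  v0 = d.0 + c.0 + a.0 | (0 | 0 + a.0) has moves =a=> v1, =a=> v2, =c=> v3, =d=> v3
  v1 = 0 | (0 | 0 + a.0) has moves =a=> v4
  v2 = a.0 | 0 has moves =a=> v4
  v3 = 0 has moves ·
  v4 = 0 | 0 has moves ·
Bisimilarity quotient blocks:
  B0 = {u0}
  B1 = {u1, u2, v3, v4}
  B2 = {v0}
  B3 = {v1, v2}
u0 ∈ B0, v0 ∈ B2 → different blocks

NO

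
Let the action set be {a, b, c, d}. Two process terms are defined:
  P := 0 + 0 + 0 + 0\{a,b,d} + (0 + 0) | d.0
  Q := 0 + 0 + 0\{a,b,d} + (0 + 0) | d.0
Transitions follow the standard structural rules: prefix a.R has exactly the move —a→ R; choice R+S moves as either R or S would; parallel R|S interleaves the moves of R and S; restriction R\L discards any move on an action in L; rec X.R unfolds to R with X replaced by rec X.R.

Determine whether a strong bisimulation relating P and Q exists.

Reachable graph of P (2 states):
  u0 = 0 + 0 + 0 + 0\{a,b,d} + (0 + 0) | d.0 :: ··d··> u1
  u1 = (0 + 0) | 0 :: deadlocked
Reachable graph of Q (2 states):
  v0 = 0 + 0 + 0\{a,b,d} + (0 + 0) | d.0 :: ··d··> v1
  v1 = (0 + 0) | 0 :: deadlocked
Bisimilarity quotient blocks:
  B0 = {u0, v0}
  B1 = {u1, v1}
u0 ∈ B0, v0 ∈ B0 → same block

P ~ Q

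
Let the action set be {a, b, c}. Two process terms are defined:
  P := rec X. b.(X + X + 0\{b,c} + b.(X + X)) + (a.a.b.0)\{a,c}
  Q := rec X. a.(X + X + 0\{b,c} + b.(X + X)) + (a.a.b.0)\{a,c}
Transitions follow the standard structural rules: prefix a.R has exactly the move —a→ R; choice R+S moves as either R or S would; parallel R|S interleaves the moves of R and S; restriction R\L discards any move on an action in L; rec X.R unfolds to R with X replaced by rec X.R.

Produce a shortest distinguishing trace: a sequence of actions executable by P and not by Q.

P's transition system — 3 states:
  u0 = rec X. b.(X + X + 0\{b,c} + b.(X + X)) + (a.a.b.0)\{a,c} :: --b--▸ u1
  u1 = (rec X. b.(X + X + 0\{b,c} + b.(X + X)) + (a.a.b.0)\{a,c}) + (rec X. b.(X + X + 0\{b,c} + b.(X + X)) + (a.a.b.0)\{a,c}) + 0\{b,c} + b.((rec X. b.(X + X + 0\{b,c} + b.(X + X)) + (a.a.b.0)\{a,c}) + (rec X. b.(X + X + 0\{b,c} + b.(X + X)) + (a.a.b.0)\{a,c})) :: --b--▸ u1, --b--▸ u2
  u2 = (rec X. b.(X + X + 0\{b,c} + b.(X + X)) + (a.a.b.0)\{a,c}) + (rec X. b.(X + X + 0\{b,c} + b.(X + X)) + (a.a.b.0)\{a,c}) :: --b--▸ u1
Q's transition system — 3 states:
  v0 = rec X. a.(X + X + 0\{b,c} + b.(X + X)) + (a.a.b.0)\{a,c} :: --a--▸ v1
  v1 = (rec X. a.(X + X + 0\{b,c} + b.(X + X)) + (a.a.b.0)\{a,c}) + (rec X. a.(X + X + 0\{b,c} + b.(X + X)) + (a.a.b.0)\{a,c}) + 0\{b,c} + b.((rec X. a.(X + X + 0\{b,c} + b.(X + X)) + (a.a.b.0)\{a,c}) + (rec X. a.(X + X + 0\{b,c} + b.(X + X)) + (a.a.b.0)\{a,c})) :: --a--▸ v1, --b--▸ v2
  v2 = (rec X. a.(X + X + 0\{b,c} + b.(X + X)) + (a.a.b.0)\{a,c}) + (rec X. a.(X + X + 0\{b,c} + b.(X + X)) + (a.a.b.0)\{a,c}) :: --a--▸ v1
Trace ⟨b⟩ through P, begin at {u0}:
  step 1 (b): {u1}
  — P admits the full trace.
Trace ⟨b⟩ through Q, begin at {v0}:
  step 1 (b): ∅ (Q stuck)

b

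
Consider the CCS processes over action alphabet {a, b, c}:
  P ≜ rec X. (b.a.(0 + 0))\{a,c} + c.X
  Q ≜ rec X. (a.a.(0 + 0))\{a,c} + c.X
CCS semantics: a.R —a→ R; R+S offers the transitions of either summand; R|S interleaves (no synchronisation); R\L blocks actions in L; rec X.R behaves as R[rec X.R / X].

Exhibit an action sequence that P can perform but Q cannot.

LTS(P): 2 reachable states
  p0 = rec X. (b.a.(0 + 0))\{a,c} + c.X :: -b-> p1, -c-> p0
  p1 = (a.(0 + 0))\{a,c} :: (no moves)
LTS(Q): 1 reachable states
  q0 = rec X. (a.a.(0 + 0))\{a,c} + c.X :: -c-> q0
Executing b from P (initial set {p0}):
  [1] b ⇒ {p1}
  P completes σ.
Executing b from Q (initial set {q0}):
  [1] b ⇒ ∅  — Q cannot continue

b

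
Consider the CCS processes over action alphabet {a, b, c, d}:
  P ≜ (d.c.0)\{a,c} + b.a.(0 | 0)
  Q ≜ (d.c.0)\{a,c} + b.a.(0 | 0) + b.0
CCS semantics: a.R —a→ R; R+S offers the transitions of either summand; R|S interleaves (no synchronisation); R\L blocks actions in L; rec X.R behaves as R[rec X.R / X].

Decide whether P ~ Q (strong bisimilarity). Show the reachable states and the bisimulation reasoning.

NO

Reachable graph of P (4 states):
  m0 = (d.c.0)\{a,c} + b.a.(0 | 0) → =b=> m1, =d=> m2
  m1 = a.(0 | 0) → =a=> m3
  m2 = (c.0)\{a,c} → (no moves)
  m3 = 0 | 0 → (no moves)
Reachable graph of Q (5 states):
  n0 = (d.c.0)\{a,c} + b.a.(0 | 0) + b.0 → =b=> n1, =b=> n2, =d=> n3
  n1 = 0 → (no moves)
  n2 = a.(0 | 0) → =a=> n4
  n3 = (c.0)\{a,c} → (no moves)
  n4 = 0 | 0 → (no moves)
Coarsest stable partition (strong bisimilarity classes):
  B0 = {m0}
  B1 = {m2, m3, n1, n3, n4}
  B2 = {m1, n2}
  B3 = {n0}
m0 ∈ B0, n0 ∈ B3 → different blocks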